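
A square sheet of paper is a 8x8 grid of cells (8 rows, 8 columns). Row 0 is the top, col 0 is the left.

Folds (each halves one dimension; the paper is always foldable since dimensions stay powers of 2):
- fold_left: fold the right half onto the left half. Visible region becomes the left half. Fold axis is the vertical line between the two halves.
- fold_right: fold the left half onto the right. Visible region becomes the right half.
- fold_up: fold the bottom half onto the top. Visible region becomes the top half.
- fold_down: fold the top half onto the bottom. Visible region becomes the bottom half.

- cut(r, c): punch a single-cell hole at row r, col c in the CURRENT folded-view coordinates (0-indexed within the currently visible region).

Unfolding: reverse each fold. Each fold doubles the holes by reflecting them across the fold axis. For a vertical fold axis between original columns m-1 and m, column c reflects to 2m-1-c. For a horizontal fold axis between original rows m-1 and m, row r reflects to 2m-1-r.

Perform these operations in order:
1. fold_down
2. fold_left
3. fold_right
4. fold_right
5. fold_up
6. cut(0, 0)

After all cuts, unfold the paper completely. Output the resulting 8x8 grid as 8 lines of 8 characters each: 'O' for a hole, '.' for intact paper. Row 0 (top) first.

Answer: OOOOOOOO
........
........
OOOOOOOO
OOOOOOOO
........
........
OOOOOOOO

Derivation:
Op 1 fold_down: fold axis h@4; visible region now rows[4,8) x cols[0,8) = 4x8
Op 2 fold_left: fold axis v@4; visible region now rows[4,8) x cols[0,4) = 4x4
Op 3 fold_right: fold axis v@2; visible region now rows[4,8) x cols[2,4) = 4x2
Op 4 fold_right: fold axis v@3; visible region now rows[4,8) x cols[3,4) = 4x1
Op 5 fold_up: fold axis h@6; visible region now rows[4,6) x cols[3,4) = 2x1
Op 6 cut(0, 0): punch at orig (4,3); cuts so far [(4, 3)]; region rows[4,6) x cols[3,4) = 2x1
Unfold 1 (reflect across h@6): 2 holes -> [(4, 3), (7, 3)]
Unfold 2 (reflect across v@3): 4 holes -> [(4, 2), (4, 3), (7, 2), (7, 3)]
Unfold 3 (reflect across v@2): 8 holes -> [(4, 0), (4, 1), (4, 2), (4, 3), (7, 0), (7, 1), (7, 2), (7, 3)]
Unfold 4 (reflect across v@4): 16 holes -> [(4, 0), (4, 1), (4, 2), (4, 3), (4, 4), (4, 5), (4, 6), (4, 7), (7, 0), (7, 1), (7, 2), (7, 3), (7, 4), (7, 5), (7, 6), (7, 7)]
Unfold 5 (reflect across h@4): 32 holes -> [(0, 0), (0, 1), (0, 2), (0, 3), (0, 4), (0, 5), (0, 6), (0, 7), (3, 0), (3, 1), (3, 2), (3, 3), (3, 4), (3, 5), (3, 6), (3, 7), (4, 0), (4, 1), (4, 2), (4, 3), (4, 4), (4, 5), (4, 6), (4, 7), (7, 0), (7, 1), (7, 2), (7, 3), (7, 4), (7, 5), (7, 6), (7, 7)]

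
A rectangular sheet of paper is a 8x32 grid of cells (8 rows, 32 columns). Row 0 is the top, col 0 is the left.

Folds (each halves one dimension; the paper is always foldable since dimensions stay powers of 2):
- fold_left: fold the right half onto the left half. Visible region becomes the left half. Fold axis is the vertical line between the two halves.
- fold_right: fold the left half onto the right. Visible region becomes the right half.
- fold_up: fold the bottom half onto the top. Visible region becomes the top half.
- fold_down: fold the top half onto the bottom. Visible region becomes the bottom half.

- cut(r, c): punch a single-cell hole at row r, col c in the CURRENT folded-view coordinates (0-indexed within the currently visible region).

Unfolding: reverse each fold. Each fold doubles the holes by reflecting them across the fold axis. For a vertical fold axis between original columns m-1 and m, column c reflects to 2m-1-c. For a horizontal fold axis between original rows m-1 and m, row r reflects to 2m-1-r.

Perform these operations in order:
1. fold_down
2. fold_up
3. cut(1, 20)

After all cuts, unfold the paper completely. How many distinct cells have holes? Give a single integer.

Answer: 4

Derivation:
Op 1 fold_down: fold axis h@4; visible region now rows[4,8) x cols[0,32) = 4x32
Op 2 fold_up: fold axis h@6; visible region now rows[4,6) x cols[0,32) = 2x32
Op 3 cut(1, 20): punch at orig (5,20); cuts so far [(5, 20)]; region rows[4,6) x cols[0,32) = 2x32
Unfold 1 (reflect across h@6): 2 holes -> [(5, 20), (6, 20)]
Unfold 2 (reflect across h@4): 4 holes -> [(1, 20), (2, 20), (5, 20), (6, 20)]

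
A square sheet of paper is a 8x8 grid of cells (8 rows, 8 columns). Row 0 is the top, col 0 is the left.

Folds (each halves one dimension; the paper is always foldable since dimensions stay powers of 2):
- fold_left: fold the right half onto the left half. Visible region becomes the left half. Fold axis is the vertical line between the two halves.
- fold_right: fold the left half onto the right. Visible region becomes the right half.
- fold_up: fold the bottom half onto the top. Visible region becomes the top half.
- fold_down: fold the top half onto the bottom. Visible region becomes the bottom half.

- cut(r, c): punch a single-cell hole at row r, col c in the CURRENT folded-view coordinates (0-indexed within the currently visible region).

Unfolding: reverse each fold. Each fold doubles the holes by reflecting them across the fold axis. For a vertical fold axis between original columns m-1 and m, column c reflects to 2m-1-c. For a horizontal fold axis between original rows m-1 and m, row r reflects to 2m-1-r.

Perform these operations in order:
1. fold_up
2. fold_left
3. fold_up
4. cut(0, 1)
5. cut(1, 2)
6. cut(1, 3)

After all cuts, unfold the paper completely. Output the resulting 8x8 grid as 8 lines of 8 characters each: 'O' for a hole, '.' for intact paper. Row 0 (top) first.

Answer: .O....O.
..OOOO..
..OOOO..
.O....O.
.O....O.
..OOOO..
..OOOO..
.O....O.

Derivation:
Op 1 fold_up: fold axis h@4; visible region now rows[0,4) x cols[0,8) = 4x8
Op 2 fold_left: fold axis v@4; visible region now rows[0,4) x cols[0,4) = 4x4
Op 3 fold_up: fold axis h@2; visible region now rows[0,2) x cols[0,4) = 2x4
Op 4 cut(0, 1): punch at orig (0,1); cuts so far [(0, 1)]; region rows[0,2) x cols[0,4) = 2x4
Op 5 cut(1, 2): punch at orig (1,2); cuts so far [(0, 1), (1, 2)]; region rows[0,2) x cols[0,4) = 2x4
Op 6 cut(1, 3): punch at orig (1,3); cuts so far [(0, 1), (1, 2), (1, 3)]; region rows[0,2) x cols[0,4) = 2x4
Unfold 1 (reflect across h@2): 6 holes -> [(0, 1), (1, 2), (1, 3), (2, 2), (2, 3), (3, 1)]
Unfold 2 (reflect across v@4): 12 holes -> [(0, 1), (0, 6), (1, 2), (1, 3), (1, 4), (1, 5), (2, 2), (2, 3), (2, 4), (2, 5), (3, 1), (3, 6)]
Unfold 3 (reflect across h@4): 24 holes -> [(0, 1), (0, 6), (1, 2), (1, 3), (1, 4), (1, 5), (2, 2), (2, 3), (2, 4), (2, 5), (3, 1), (3, 6), (4, 1), (4, 6), (5, 2), (5, 3), (5, 4), (5, 5), (6, 2), (6, 3), (6, 4), (6, 5), (7, 1), (7, 6)]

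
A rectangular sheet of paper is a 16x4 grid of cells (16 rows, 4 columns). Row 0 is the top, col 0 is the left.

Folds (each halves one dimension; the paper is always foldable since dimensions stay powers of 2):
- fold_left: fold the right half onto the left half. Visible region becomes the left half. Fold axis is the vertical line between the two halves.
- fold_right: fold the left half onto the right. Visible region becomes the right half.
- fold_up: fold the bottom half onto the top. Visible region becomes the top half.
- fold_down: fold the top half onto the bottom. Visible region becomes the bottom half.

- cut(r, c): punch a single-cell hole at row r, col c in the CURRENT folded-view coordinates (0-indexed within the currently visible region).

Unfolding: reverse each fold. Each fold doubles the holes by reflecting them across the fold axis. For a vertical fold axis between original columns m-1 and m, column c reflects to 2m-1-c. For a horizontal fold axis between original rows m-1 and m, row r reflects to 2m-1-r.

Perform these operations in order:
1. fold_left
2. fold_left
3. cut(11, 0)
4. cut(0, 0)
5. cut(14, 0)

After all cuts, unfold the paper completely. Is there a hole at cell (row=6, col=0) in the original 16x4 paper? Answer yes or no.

Op 1 fold_left: fold axis v@2; visible region now rows[0,16) x cols[0,2) = 16x2
Op 2 fold_left: fold axis v@1; visible region now rows[0,16) x cols[0,1) = 16x1
Op 3 cut(11, 0): punch at orig (11,0); cuts so far [(11, 0)]; region rows[0,16) x cols[0,1) = 16x1
Op 4 cut(0, 0): punch at orig (0,0); cuts so far [(0, 0), (11, 0)]; region rows[0,16) x cols[0,1) = 16x1
Op 5 cut(14, 0): punch at orig (14,0); cuts so far [(0, 0), (11, 0), (14, 0)]; region rows[0,16) x cols[0,1) = 16x1
Unfold 1 (reflect across v@1): 6 holes -> [(0, 0), (0, 1), (11, 0), (11, 1), (14, 0), (14, 1)]
Unfold 2 (reflect across v@2): 12 holes -> [(0, 0), (0, 1), (0, 2), (0, 3), (11, 0), (11, 1), (11, 2), (11, 3), (14, 0), (14, 1), (14, 2), (14, 3)]
Holes: [(0, 0), (0, 1), (0, 2), (0, 3), (11, 0), (11, 1), (11, 2), (11, 3), (14, 0), (14, 1), (14, 2), (14, 3)]

Answer: no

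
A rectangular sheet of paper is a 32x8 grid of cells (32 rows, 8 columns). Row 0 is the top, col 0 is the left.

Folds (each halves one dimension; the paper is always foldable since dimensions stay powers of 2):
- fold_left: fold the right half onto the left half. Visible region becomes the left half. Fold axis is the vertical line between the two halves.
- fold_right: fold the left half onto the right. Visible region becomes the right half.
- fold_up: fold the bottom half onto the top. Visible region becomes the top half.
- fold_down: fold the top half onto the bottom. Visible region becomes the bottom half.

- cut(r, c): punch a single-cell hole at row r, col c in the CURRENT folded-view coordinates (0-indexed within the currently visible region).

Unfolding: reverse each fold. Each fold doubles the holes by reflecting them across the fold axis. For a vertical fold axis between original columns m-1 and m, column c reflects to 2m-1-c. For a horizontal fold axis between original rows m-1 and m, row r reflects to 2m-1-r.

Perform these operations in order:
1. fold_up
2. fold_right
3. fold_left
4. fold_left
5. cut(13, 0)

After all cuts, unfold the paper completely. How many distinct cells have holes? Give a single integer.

Answer: 16

Derivation:
Op 1 fold_up: fold axis h@16; visible region now rows[0,16) x cols[0,8) = 16x8
Op 2 fold_right: fold axis v@4; visible region now rows[0,16) x cols[4,8) = 16x4
Op 3 fold_left: fold axis v@6; visible region now rows[0,16) x cols[4,6) = 16x2
Op 4 fold_left: fold axis v@5; visible region now rows[0,16) x cols[4,5) = 16x1
Op 5 cut(13, 0): punch at orig (13,4); cuts so far [(13, 4)]; region rows[0,16) x cols[4,5) = 16x1
Unfold 1 (reflect across v@5): 2 holes -> [(13, 4), (13, 5)]
Unfold 2 (reflect across v@6): 4 holes -> [(13, 4), (13, 5), (13, 6), (13, 7)]
Unfold 3 (reflect across v@4): 8 holes -> [(13, 0), (13, 1), (13, 2), (13, 3), (13, 4), (13, 5), (13, 6), (13, 7)]
Unfold 4 (reflect across h@16): 16 holes -> [(13, 0), (13, 1), (13, 2), (13, 3), (13, 4), (13, 5), (13, 6), (13, 7), (18, 0), (18, 1), (18, 2), (18, 3), (18, 4), (18, 5), (18, 6), (18, 7)]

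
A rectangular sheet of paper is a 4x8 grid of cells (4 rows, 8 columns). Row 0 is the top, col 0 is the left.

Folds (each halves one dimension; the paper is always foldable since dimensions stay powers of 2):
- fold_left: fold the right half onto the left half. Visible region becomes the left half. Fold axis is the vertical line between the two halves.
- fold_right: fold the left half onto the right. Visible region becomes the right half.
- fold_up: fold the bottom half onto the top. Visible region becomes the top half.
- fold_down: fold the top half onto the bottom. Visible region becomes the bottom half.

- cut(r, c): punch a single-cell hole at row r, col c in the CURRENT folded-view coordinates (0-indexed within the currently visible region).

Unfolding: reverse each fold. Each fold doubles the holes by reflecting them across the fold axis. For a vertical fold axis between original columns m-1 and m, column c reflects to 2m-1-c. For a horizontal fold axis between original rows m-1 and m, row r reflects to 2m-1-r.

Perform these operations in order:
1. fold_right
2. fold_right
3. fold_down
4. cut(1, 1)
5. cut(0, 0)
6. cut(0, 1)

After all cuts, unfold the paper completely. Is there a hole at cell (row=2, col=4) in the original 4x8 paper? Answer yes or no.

Answer: yes

Derivation:
Op 1 fold_right: fold axis v@4; visible region now rows[0,4) x cols[4,8) = 4x4
Op 2 fold_right: fold axis v@6; visible region now rows[0,4) x cols[6,8) = 4x2
Op 3 fold_down: fold axis h@2; visible region now rows[2,4) x cols[6,8) = 2x2
Op 4 cut(1, 1): punch at orig (3,7); cuts so far [(3, 7)]; region rows[2,4) x cols[6,8) = 2x2
Op 5 cut(0, 0): punch at orig (2,6); cuts so far [(2, 6), (3, 7)]; region rows[2,4) x cols[6,8) = 2x2
Op 6 cut(0, 1): punch at orig (2,7); cuts so far [(2, 6), (2, 7), (3, 7)]; region rows[2,4) x cols[6,8) = 2x2
Unfold 1 (reflect across h@2): 6 holes -> [(0, 7), (1, 6), (1, 7), (2, 6), (2, 7), (3, 7)]
Unfold 2 (reflect across v@6): 12 holes -> [(0, 4), (0, 7), (1, 4), (1, 5), (1, 6), (1, 7), (2, 4), (2, 5), (2, 6), (2, 7), (3, 4), (3, 7)]
Unfold 3 (reflect across v@4): 24 holes -> [(0, 0), (0, 3), (0, 4), (0, 7), (1, 0), (1, 1), (1, 2), (1, 3), (1, 4), (1, 5), (1, 6), (1, 7), (2, 0), (2, 1), (2, 2), (2, 3), (2, 4), (2, 5), (2, 6), (2, 7), (3, 0), (3, 3), (3, 4), (3, 7)]
Holes: [(0, 0), (0, 3), (0, 4), (0, 7), (1, 0), (1, 1), (1, 2), (1, 3), (1, 4), (1, 5), (1, 6), (1, 7), (2, 0), (2, 1), (2, 2), (2, 3), (2, 4), (2, 5), (2, 6), (2, 7), (3, 0), (3, 3), (3, 4), (3, 7)]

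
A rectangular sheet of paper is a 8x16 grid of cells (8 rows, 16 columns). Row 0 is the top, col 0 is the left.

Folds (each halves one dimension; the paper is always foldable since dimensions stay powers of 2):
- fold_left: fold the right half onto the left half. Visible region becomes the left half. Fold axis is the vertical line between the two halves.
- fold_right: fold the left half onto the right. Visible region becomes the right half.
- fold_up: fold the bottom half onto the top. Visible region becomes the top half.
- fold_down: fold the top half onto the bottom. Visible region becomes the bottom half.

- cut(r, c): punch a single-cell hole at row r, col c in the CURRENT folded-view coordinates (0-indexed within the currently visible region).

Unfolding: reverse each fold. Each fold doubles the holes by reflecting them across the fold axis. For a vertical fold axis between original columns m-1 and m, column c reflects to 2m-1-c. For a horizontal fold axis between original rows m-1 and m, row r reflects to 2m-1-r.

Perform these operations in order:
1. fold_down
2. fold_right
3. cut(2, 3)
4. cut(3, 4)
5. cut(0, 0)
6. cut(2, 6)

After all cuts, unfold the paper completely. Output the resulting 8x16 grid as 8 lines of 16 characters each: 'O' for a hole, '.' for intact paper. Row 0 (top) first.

Answer: ...O........O...
.O..O......O..O.
................
.......OO.......
.......OO.......
................
.O..O......O..O.
...O........O...

Derivation:
Op 1 fold_down: fold axis h@4; visible region now rows[4,8) x cols[0,16) = 4x16
Op 2 fold_right: fold axis v@8; visible region now rows[4,8) x cols[8,16) = 4x8
Op 3 cut(2, 3): punch at orig (6,11); cuts so far [(6, 11)]; region rows[4,8) x cols[8,16) = 4x8
Op 4 cut(3, 4): punch at orig (7,12); cuts so far [(6, 11), (7, 12)]; region rows[4,8) x cols[8,16) = 4x8
Op 5 cut(0, 0): punch at orig (4,8); cuts so far [(4, 8), (6, 11), (7, 12)]; region rows[4,8) x cols[8,16) = 4x8
Op 6 cut(2, 6): punch at orig (6,14); cuts so far [(4, 8), (6, 11), (6, 14), (7, 12)]; region rows[4,8) x cols[8,16) = 4x8
Unfold 1 (reflect across v@8): 8 holes -> [(4, 7), (4, 8), (6, 1), (6, 4), (6, 11), (6, 14), (7, 3), (7, 12)]
Unfold 2 (reflect across h@4): 16 holes -> [(0, 3), (0, 12), (1, 1), (1, 4), (1, 11), (1, 14), (3, 7), (3, 8), (4, 7), (4, 8), (6, 1), (6, 4), (6, 11), (6, 14), (7, 3), (7, 12)]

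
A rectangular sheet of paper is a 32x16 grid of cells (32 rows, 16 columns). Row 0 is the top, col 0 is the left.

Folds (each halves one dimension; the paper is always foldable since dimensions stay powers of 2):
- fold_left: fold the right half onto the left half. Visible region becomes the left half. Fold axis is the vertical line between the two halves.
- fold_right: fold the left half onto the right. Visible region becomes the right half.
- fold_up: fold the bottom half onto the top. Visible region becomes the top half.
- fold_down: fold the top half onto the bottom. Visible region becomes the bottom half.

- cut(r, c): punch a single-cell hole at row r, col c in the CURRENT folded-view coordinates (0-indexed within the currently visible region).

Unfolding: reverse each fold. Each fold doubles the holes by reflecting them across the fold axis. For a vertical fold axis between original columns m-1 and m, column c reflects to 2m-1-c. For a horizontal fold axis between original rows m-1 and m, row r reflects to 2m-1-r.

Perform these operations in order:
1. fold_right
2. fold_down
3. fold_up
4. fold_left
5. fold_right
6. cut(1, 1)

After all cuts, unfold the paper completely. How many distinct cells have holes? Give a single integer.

Answer: 32

Derivation:
Op 1 fold_right: fold axis v@8; visible region now rows[0,32) x cols[8,16) = 32x8
Op 2 fold_down: fold axis h@16; visible region now rows[16,32) x cols[8,16) = 16x8
Op 3 fold_up: fold axis h@24; visible region now rows[16,24) x cols[8,16) = 8x8
Op 4 fold_left: fold axis v@12; visible region now rows[16,24) x cols[8,12) = 8x4
Op 5 fold_right: fold axis v@10; visible region now rows[16,24) x cols[10,12) = 8x2
Op 6 cut(1, 1): punch at orig (17,11); cuts so far [(17, 11)]; region rows[16,24) x cols[10,12) = 8x2
Unfold 1 (reflect across v@10): 2 holes -> [(17, 8), (17, 11)]
Unfold 2 (reflect across v@12): 4 holes -> [(17, 8), (17, 11), (17, 12), (17, 15)]
Unfold 3 (reflect across h@24): 8 holes -> [(17, 8), (17, 11), (17, 12), (17, 15), (30, 8), (30, 11), (30, 12), (30, 15)]
Unfold 4 (reflect across h@16): 16 holes -> [(1, 8), (1, 11), (1, 12), (1, 15), (14, 8), (14, 11), (14, 12), (14, 15), (17, 8), (17, 11), (17, 12), (17, 15), (30, 8), (30, 11), (30, 12), (30, 15)]
Unfold 5 (reflect across v@8): 32 holes -> [(1, 0), (1, 3), (1, 4), (1, 7), (1, 8), (1, 11), (1, 12), (1, 15), (14, 0), (14, 3), (14, 4), (14, 7), (14, 8), (14, 11), (14, 12), (14, 15), (17, 0), (17, 3), (17, 4), (17, 7), (17, 8), (17, 11), (17, 12), (17, 15), (30, 0), (30, 3), (30, 4), (30, 7), (30, 8), (30, 11), (30, 12), (30, 15)]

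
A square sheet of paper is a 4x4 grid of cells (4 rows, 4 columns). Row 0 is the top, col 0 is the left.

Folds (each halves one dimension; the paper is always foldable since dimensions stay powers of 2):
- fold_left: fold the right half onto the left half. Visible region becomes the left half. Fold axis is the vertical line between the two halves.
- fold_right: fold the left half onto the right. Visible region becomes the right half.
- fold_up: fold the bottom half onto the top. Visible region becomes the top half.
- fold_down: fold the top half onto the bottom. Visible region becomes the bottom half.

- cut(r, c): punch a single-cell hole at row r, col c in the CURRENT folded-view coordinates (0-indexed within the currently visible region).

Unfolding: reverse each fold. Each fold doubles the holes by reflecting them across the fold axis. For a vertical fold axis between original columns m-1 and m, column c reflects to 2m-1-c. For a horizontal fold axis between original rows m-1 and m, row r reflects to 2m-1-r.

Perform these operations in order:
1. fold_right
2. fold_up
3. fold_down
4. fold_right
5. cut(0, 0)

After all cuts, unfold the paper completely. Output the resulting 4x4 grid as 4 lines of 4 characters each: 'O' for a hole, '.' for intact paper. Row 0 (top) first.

Answer: OOOO
OOOO
OOOO
OOOO

Derivation:
Op 1 fold_right: fold axis v@2; visible region now rows[0,4) x cols[2,4) = 4x2
Op 2 fold_up: fold axis h@2; visible region now rows[0,2) x cols[2,4) = 2x2
Op 3 fold_down: fold axis h@1; visible region now rows[1,2) x cols[2,4) = 1x2
Op 4 fold_right: fold axis v@3; visible region now rows[1,2) x cols[3,4) = 1x1
Op 5 cut(0, 0): punch at orig (1,3); cuts so far [(1, 3)]; region rows[1,2) x cols[3,4) = 1x1
Unfold 1 (reflect across v@3): 2 holes -> [(1, 2), (1, 3)]
Unfold 2 (reflect across h@1): 4 holes -> [(0, 2), (0, 3), (1, 2), (1, 3)]
Unfold 3 (reflect across h@2): 8 holes -> [(0, 2), (0, 3), (1, 2), (1, 3), (2, 2), (2, 3), (3, 2), (3, 3)]
Unfold 4 (reflect across v@2): 16 holes -> [(0, 0), (0, 1), (0, 2), (0, 3), (1, 0), (1, 1), (1, 2), (1, 3), (2, 0), (2, 1), (2, 2), (2, 3), (3, 0), (3, 1), (3, 2), (3, 3)]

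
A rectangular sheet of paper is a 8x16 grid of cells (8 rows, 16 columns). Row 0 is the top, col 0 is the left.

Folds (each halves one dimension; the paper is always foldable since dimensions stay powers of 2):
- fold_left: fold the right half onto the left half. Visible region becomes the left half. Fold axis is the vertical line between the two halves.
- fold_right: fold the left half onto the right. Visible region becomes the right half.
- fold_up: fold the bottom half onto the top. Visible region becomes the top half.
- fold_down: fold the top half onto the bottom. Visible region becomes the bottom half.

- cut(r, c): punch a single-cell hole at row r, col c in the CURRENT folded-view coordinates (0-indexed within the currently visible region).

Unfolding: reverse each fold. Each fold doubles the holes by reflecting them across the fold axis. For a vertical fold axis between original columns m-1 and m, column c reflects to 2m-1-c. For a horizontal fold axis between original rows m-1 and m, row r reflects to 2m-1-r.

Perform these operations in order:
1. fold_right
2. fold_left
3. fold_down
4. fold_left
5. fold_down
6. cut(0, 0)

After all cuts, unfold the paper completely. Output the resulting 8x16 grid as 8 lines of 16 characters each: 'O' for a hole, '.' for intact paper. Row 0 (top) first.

Op 1 fold_right: fold axis v@8; visible region now rows[0,8) x cols[8,16) = 8x8
Op 2 fold_left: fold axis v@12; visible region now rows[0,8) x cols[8,12) = 8x4
Op 3 fold_down: fold axis h@4; visible region now rows[4,8) x cols[8,12) = 4x4
Op 4 fold_left: fold axis v@10; visible region now rows[4,8) x cols[8,10) = 4x2
Op 5 fold_down: fold axis h@6; visible region now rows[6,8) x cols[8,10) = 2x2
Op 6 cut(0, 0): punch at orig (6,8); cuts so far [(6, 8)]; region rows[6,8) x cols[8,10) = 2x2
Unfold 1 (reflect across h@6): 2 holes -> [(5, 8), (6, 8)]
Unfold 2 (reflect across v@10): 4 holes -> [(5, 8), (5, 11), (6, 8), (6, 11)]
Unfold 3 (reflect across h@4): 8 holes -> [(1, 8), (1, 11), (2, 8), (2, 11), (5, 8), (5, 11), (6, 8), (6, 11)]
Unfold 4 (reflect across v@12): 16 holes -> [(1, 8), (1, 11), (1, 12), (1, 15), (2, 8), (2, 11), (2, 12), (2, 15), (5, 8), (5, 11), (5, 12), (5, 15), (6, 8), (6, 11), (6, 12), (6, 15)]
Unfold 5 (reflect across v@8): 32 holes -> [(1, 0), (1, 3), (1, 4), (1, 7), (1, 8), (1, 11), (1, 12), (1, 15), (2, 0), (2, 3), (2, 4), (2, 7), (2, 8), (2, 11), (2, 12), (2, 15), (5, 0), (5, 3), (5, 4), (5, 7), (5, 8), (5, 11), (5, 12), (5, 15), (6, 0), (6, 3), (6, 4), (6, 7), (6, 8), (6, 11), (6, 12), (6, 15)]

Answer: ................
O..OO..OO..OO..O
O..OO..OO..OO..O
................
................
O..OO..OO..OO..O
O..OO..OO..OO..O
................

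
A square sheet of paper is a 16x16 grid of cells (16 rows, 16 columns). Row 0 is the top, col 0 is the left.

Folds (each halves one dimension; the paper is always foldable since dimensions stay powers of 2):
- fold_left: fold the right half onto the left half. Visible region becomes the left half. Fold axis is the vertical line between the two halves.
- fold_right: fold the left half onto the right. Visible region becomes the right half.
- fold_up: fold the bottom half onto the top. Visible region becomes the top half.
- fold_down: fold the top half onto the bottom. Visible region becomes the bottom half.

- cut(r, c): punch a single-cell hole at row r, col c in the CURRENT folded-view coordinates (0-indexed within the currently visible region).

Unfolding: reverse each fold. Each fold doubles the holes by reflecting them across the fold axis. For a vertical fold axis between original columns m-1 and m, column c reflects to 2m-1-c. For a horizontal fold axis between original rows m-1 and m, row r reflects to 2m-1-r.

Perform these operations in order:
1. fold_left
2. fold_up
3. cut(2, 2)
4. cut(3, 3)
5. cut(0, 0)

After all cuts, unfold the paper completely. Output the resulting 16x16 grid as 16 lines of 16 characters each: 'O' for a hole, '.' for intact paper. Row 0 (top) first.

Op 1 fold_left: fold axis v@8; visible region now rows[0,16) x cols[0,8) = 16x8
Op 2 fold_up: fold axis h@8; visible region now rows[0,8) x cols[0,8) = 8x8
Op 3 cut(2, 2): punch at orig (2,2); cuts so far [(2, 2)]; region rows[0,8) x cols[0,8) = 8x8
Op 4 cut(3, 3): punch at orig (3,3); cuts so far [(2, 2), (3, 3)]; region rows[0,8) x cols[0,8) = 8x8
Op 5 cut(0, 0): punch at orig (0,0); cuts so far [(0, 0), (2, 2), (3, 3)]; region rows[0,8) x cols[0,8) = 8x8
Unfold 1 (reflect across h@8): 6 holes -> [(0, 0), (2, 2), (3, 3), (12, 3), (13, 2), (15, 0)]
Unfold 2 (reflect across v@8): 12 holes -> [(0, 0), (0, 15), (2, 2), (2, 13), (3, 3), (3, 12), (12, 3), (12, 12), (13, 2), (13, 13), (15, 0), (15, 15)]

Answer: O..............O
................
..O..........O..
...O........O...
................
................
................
................
................
................
................
................
...O........O...
..O..........O..
................
O..............O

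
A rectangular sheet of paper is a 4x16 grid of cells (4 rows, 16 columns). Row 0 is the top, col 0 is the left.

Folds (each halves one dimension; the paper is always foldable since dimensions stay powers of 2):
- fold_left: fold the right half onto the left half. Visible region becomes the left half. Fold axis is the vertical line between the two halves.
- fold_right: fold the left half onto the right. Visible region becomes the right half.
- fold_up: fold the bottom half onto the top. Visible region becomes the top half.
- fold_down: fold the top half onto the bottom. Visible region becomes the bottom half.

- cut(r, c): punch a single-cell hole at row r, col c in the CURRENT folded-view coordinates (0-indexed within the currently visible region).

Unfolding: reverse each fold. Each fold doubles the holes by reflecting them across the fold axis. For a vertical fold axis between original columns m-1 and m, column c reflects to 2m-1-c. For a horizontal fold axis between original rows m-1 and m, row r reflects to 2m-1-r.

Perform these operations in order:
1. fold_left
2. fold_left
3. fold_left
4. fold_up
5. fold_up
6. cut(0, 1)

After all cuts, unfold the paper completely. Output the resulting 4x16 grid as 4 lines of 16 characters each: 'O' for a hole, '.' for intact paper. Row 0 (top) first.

Answer: .OO..OO..OO..OO.
.OO..OO..OO..OO.
.OO..OO..OO..OO.
.OO..OO..OO..OO.

Derivation:
Op 1 fold_left: fold axis v@8; visible region now rows[0,4) x cols[0,8) = 4x8
Op 2 fold_left: fold axis v@4; visible region now rows[0,4) x cols[0,4) = 4x4
Op 3 fold_left: fold axis v@2; visible region now rows[0,4) x cols[0,2) = 4x2
Op 4 fold_up: fold axis h@2; visible region now rows[0,2) x cols[0,2) = 2x2
Op 5 fold_up: fold axis h@1; visible region now rows[0,1) x cols[0,2) = 1x2
Op 6 cut(0, 1): punch at orig (0,1); cuts so far [(0, 1)]; region rows[0,1) x cols[0,2) = 1x2
Unfold 1 (reflect across h@1): 2 holes -> [(0, 1), (1, 1)]
Unfold 2 (reflect across h@2): 4 holes -> [(0, 1), (1, 1), (2, 1), (3, 1)]
Unfold 3 (reflect across v@2): 8 holes -> [(0, 1), (0, 2), (1, 1), (1, 2), (2, 1), (2, 2), (3, 1), (3, 2)]
Unfold 4 (reflect across v@4): 16 holes -> [(0, 1), (0, 2), (0, 5), (0, 6), (1, 1), (1, 2), (1, 5), (1, 6), (2, 1), (2, 2), (2, 5), (2, 6), (3, 1), (3, 2), (3, 5), (3, 6)]
Unfold 5 (reflect across v@8): 32 holes -> [(0, 1), (0, 2), (0, 5), (0, 6), (0, 9), (0, 10), (0, 13), (0, 14), (1, 1), (1, 2), (1, 5), (1, 6), (1, 9), (1, 10), (1, 13), (1, 14), (2, 1), (2, 2), (2, 5), (2, 6), (2, 9), (2, 10), (2, 13), (2, 14), (3, 1), (3, 2), (3, 5), (3, 6), (3, 9), (3, 10), (3, 13), (3, 14)]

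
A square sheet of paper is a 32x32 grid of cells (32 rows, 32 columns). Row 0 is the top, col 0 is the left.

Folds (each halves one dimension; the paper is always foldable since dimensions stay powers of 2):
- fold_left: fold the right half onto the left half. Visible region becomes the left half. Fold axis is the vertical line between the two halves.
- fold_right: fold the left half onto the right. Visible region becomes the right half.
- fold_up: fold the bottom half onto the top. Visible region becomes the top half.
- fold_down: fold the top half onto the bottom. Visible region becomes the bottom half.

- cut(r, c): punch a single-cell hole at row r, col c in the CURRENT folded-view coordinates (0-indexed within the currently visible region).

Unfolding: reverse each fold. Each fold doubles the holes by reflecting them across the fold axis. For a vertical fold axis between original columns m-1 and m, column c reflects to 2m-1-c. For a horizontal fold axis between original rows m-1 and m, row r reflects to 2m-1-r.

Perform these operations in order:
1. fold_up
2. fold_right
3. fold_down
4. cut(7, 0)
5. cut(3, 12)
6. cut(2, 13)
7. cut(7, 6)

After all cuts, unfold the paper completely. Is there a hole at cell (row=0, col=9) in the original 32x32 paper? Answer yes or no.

Op 1 fold_up: fold axis h@16; visible region now rows[0,16) x cols[0,32) = 16x32
Op 2 fold_right: fold axis v@16; visible region now rows[0,16) x cols[16,32) = 16x16
Op 3 fold_down: fold axis h@8; visible region now rows[8,16) x cols[16,32) = 8x16
Op 4 cut(7, 0): punch at orig (15,16); cuts so far [(15, 16)]; region rows[8,16) x cols[16,32) = 8x16
Op 5 cut(3, 12): punch at orig (11,28); cuts so far [(11, 28), (15, 16)]; region rows[8,16) x cols[16,32) = 8x16
Op 6 cut(2, 13): punch at orig (10,29); cuts so far [(10, 29), (11, 28), (15, 16)]; region rows[8,16) x cols[16,32) = 8x16
Op 7 cut(7, 6): punch at orig (15,22); cuts so far [(10, 29), (11, 28), (15, 16), (15, 22)]; region rows[8,16) x cols[16,32) = 8x16
Unfold 1 (reflect across h@8): 8 holes -> [(0, 16), (0, 22), (4, 28), (5, 29), (10, 29), (11, 28), (15, 16), (15, 22)]
Unfold 2 (reflect across v@16): 16 holes -> [(0, 9), (0, 15), (0, 16), (0, 22), (4, 3), (4, 28), (5, 2), (5, 29), (10, 2), (10, 29), (11, 3), (11, 28), (15, 9), (15, 15), (15, 16), (15, 22)]
Unfold 3 (reflect across h@16): 32 holes -> [(0, 9), (0, 15), (0, 16), (0, 22), (4, 3), (4, 28), (5, 2), (5, 29), (10, 2), (10, 29), (11, 3), (11, 28), (15, 9), (15, 15), (15, 16), (15, 22), (16, 9), (16, 15), (16, 16), (16, 22), (20, 3), (20, 28), (21, 2), (21, 29), (26, 2), (26, 29), (27, 3), (27, 28), (31, 9), (31, 15), (31, 16), (31, 22)]
Holes: [(0, 9), (0, 15), (0, 16), (0, 22), (4, 3), (4, 28), (5, 2), (5, 29), (10, 2), (10, 29), (11, 3), (11, 28), (15, 9), (15, 15), (15, 16), (15, 22), (16, 9), (16, 15), (16, 16), (16, 22), (20, 3), (20, 28), (21, 2), (21, 29), (26, 2), (26, 29), (27, 3), (27, 28), (31, 9), (31, 15), (31, 16), (31, 22)]

Answer: yes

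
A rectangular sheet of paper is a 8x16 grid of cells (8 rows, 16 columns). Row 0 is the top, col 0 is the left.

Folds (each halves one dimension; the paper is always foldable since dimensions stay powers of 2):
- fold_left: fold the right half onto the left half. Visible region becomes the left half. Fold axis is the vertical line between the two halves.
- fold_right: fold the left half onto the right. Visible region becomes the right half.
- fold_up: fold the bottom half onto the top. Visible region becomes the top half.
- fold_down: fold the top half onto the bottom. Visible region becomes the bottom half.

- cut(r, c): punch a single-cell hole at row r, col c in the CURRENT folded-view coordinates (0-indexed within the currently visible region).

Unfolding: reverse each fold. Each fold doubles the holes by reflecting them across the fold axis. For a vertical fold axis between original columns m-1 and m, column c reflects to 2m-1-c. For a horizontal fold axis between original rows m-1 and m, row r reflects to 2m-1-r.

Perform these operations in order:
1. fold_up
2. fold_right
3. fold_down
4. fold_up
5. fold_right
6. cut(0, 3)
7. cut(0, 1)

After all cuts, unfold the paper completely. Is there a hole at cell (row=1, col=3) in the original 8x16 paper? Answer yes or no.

Op 1 fold_up: fold axis h@4; visible region now rows[0,4) x cols[0,16) = 4x16
Op 2 fold_right: fold axis v@8; visible region now rows[0,4) x cols[8,16) = 4x8
Op 3 fold_down: fold axis h@2; visible region now rows[2,4) x cols[8,16) = 2x8
Op 4 fold_up: fold axis h@3; visible region now rows[2,3) x cols[8,16) = 1x8
Op 5 fold_right: fold axis v@12; visible region now rows[2,3) x cols[12,16) = 1x4
Op 6 cut(0, 3): punch at orig (2,15); cuts so far [(2, 15)]; region rows[2,3) x cols[12,16) = 1x4
Op 7 cut(0, 1): punch at orig (2,13); cuts so far [(2, 13), (2, 15)]; region rows[2,3) x cols[12,16) = 1x4
Unfold 1 (reflect across v@12): 4 holes -> [(2, 8), (2, 10), (2, 13), (2, 15)]
Unfold 2 (reflect across h@3): 8 holes -> [(2, 8), (2, 10), (2, 13), (2, 15), (3, 8), (3, 10), (3, 13), (3, 15)]
Unfold 3 (reflect across h@2): 16 holes -> [(0, 8), (0, 10), (0, 13), (0, 15), (1, 8), (1, 10), (1, 13), (1, 15), (2, 8), (2, 10), (2, 13), (2, 15), (3, 8), (3, 10), (3, 13), (3, 15)]
Unfold 4 (reflect across v@8): 32 holes -> [(0, 0), (0, 2), (0, 5), (0, 7), (0, 8), (0, 10), (0, 13), (0, 15), (1, 0), (1, 2), (1, 5), (1, 7), (1, 8), (1, 10), (1, 13), (1, 15), (2, 0), (2, 2), (2, 5), (2, 7), (2, 8), (2, 10), (2, 13), (2, 15), (3, 0), (3, 2), (3, 5), (3, 7), (3, 8), (3, 10), (3, 13), (3, 15)]
Unfold 5 (reflect across h@4): 64 holes -> [(0, 0), (0, 2), (0, 5), (0, 7), (0, 8), (0, 10), (0, 13), (0, 15), (1, 0), (1, 2), (1, 5), (1, 7), (1, 8), (1, 10), (1, 13), (1, 15), (2, 0), (2, 2), (2, 5), (2, 7), (2, 8), (2, 10), (2, 13), (2, 15), (3, 0), (3, 2), (3, 5), (3, 7), (3, 8), (3, 10), (3, 13), (3, 15), (4, 0), (4, 2), (4, 5), (4, 7), (4, 8), (4, 10), (4, 13), (4, 15), (5, 0), (5, 2), (5, 5), (5, 7), (5, 8), (5, 10), (5, 13), (5, 15), (6, 0), (6, 2), (6, 5), (6, 7), (6, 8), (6, 10), (6, 13), (6, 15), (7, 0), (7, 2), (7, 5), (7, 7), (7, 8), (7, 10), (7, 13), (7, 15)]
Holes: [(0, 0), (0, 2), (0, 5), (0, 7), (0, 8), (0, 10), (0, 13), (0, 15), (1, 0), (1, 2), (1, 5), (1, 7), (1, 8), (1, 10), (1, 13), (1, 15), (2, 0), (2, 2), (2, 5), (2, 7), (2, 8), (2, 10), (2, 13), (2, 15), (3, 0), (3, 2), (3, 5), (3, 7), (3, 8), (3, 10), (3, 13), (3, 15), (4, 0), (4, 2), (4, 5), (4, 7), (4, 8), (4, 10), (4, 13), (4, 15), (5, 0), (5, 2), (5, 5), (5, 7), (5, 8), (5, 10), (5, 13), (5, 15), (6, 0), (6, 2), (6, 5), (6, 7), (6, 8), (6, 10), (6, 13), (6, 15), (7, 0), (7, 2), (7, 5), (7, 7), (7, 8), (7, 10), (7, 13), (7, 15)]

Answer: no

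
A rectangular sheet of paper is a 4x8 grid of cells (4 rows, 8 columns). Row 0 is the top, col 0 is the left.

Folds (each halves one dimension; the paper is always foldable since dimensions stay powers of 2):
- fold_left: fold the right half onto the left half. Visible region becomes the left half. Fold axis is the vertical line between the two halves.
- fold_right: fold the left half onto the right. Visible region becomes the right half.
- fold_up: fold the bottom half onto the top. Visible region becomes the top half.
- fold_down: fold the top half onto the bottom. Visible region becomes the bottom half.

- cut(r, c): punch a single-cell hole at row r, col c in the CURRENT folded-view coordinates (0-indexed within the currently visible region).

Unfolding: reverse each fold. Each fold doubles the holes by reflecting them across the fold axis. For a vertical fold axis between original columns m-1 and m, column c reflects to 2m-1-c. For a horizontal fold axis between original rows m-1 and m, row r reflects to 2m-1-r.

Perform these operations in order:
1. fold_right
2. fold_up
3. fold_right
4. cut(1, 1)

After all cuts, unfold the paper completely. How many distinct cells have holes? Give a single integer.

Op 1 fold_right: fold axis v@4; visible region now rows[0,4) x cols[4,8) = 4x4
Op 2 fold_up: fold axis h@2; visible region now rows[0,2) x cols[4,8) = 2x4
Op 3 fold_right: fold axis v@6; visible region now rows[0,2) x cols[6,8) = 2x2
Op 4 cut(1, 1): punch at orig (1,7); cuts so far [(1, 7)]; region rows[0,2) x cols[6,8) = 2x2
Unfold 1 (reflect across v@6): 2 holes -> [(1, 4), (1, 7)]
Unfold 2 (reflect across h@2): 4 holes -> [(1, 4), (1, 7), (2, 4), (2, 7)]
Unfold 3 (reflect across v@4): 8 holes -> [(1, 0), (1, 3), (1, 4), (1, 7), (2, 0), (2, 3), (2, 4), (2, 7)]

Answer: 8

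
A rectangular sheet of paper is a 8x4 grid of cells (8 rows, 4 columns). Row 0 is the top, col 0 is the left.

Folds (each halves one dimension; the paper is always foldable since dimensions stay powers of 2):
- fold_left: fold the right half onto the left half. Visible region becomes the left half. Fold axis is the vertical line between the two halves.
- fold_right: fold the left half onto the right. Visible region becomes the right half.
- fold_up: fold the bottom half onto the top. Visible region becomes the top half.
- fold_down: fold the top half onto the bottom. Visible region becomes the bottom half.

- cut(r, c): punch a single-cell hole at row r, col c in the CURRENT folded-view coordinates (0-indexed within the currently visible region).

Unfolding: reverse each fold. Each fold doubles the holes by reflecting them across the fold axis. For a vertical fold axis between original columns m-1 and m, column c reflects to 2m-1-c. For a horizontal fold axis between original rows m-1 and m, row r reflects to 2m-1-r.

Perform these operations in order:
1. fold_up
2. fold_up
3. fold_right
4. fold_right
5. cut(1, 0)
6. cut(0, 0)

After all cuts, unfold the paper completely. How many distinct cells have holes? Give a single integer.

Answer: 32

Derivation:
Op 1 fold_up: fold axis h@4; visible region now rows[0,4) x cols[0,4) = 4x4
Op 2 fold_up: fold axis h@2; visible region now rows[0,2) x cols[0,4) = 2x4
Op 3 fold_right: fold axis v@2; visible region now rows[0,2) x cols[2,4) = 2x2
Op 4 fold_right: fold axis v@3; visible region now rows[0,2) x cols[3,4) = 2x1
Op 5 cut(1, 0): punch at orig (1,3); cuts so far [(1, 3)]; region rows[0,2) x cols[3,4) = 2x1
Op 6 cut(0, 0): punch at orig (0,3); cuts so far [(0, 3), (1, 3)]; region rows[0,2) x cols[3,4) = 2x1
Unfold 1 (reflect across v@3): 4 holes -> [(0, 2), (0, 3), (1, 2), (1, 3)]
Unfold 2 (reflect across v@2): 8 holes -> [(0, 0), (0, 1), (0, 2), (0, 3), (1, 0), (1, 1), (1, 2), (1, 3)]
Unfold 3 (reflect across h@2): 16 holes -> [(0, 0), (0, 1), (0, 2), (0, 3), (1, 0), (1, 1), (1, 2), (1, 3), (2, 0), (2, 1), (2, 2), (2, 3), (3, 0), (3, 1), (3, 2), (3, 3)]
Unfold 4 (reflect across h@4): 32 holes -> [(0, 0), (0, 1), (0, 2), (0, 3), (1, 0), (1, 1), (1, 2), (1, 3), (2, 0), (2, 1), (2, 2), (2, 3), (3, 0), (3, 1), (3, 2), (3, 3), (4, 0), (4, 1), (4, 2), (4, 3), (5, 0), (5, 1), (5, 2), (5, 3), (6, 0), (6, 1), (6, 2), (6, 3), (7, 0), (7, 1), (7, 2), (7, 3)]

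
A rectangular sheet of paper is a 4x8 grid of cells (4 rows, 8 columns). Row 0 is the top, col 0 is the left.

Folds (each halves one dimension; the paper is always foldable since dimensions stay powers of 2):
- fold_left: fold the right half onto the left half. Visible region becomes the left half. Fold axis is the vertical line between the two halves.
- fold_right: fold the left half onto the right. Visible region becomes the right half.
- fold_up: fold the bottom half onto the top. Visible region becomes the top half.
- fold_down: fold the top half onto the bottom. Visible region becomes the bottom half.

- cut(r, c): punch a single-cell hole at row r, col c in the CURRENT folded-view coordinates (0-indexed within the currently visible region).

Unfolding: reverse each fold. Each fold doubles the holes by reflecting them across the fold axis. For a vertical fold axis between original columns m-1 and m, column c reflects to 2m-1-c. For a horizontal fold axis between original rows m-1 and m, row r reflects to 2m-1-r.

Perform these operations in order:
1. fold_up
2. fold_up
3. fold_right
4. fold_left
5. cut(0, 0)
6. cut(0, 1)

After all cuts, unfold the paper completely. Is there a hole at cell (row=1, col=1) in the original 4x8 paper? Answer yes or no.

Op 1 fold_up: fold axis h@2; visible region now rows[0,2) x cols[0,8) = 2x8
Op 2 fold_up: fold axis h@1; visible region now rows[0,1) x cols[0,8) = 1x8
Op 3 fold_right: fold axis v@4; visible region now rows[0,1) x cols[4,8) = 1x4
Op 4 fold_left: fold axis v@6; visible region now rows[0,1) x cols[4,6) = 1x2
Op 5 cut(0, 0): punch at orig (0,4); cuts so far [(0, 4)]; region rows[0,1) x cols[4,6) = 1x2
Op 6 cut(0, 1): punch at orig (0,5); cuts so far [(0, 4), (0, 5)]; region rows[0,1) x cols[4,6) = 1x2
Unfold 1 (reflect across v@6): 4 holes -> [(0, 4), (0, 5), (0, 6), (0, 7)]
Unfold 2 (reflect across v@4): 8 holes -> [(0, 0), (0, 1), (0, 2), (0, 3), (0, 4), (0, 5), (0, 6), (0, 7)]
Unfold 3 (reflect across h@1): 16 holes -> [(0, 0), (0, 1), (0, 2), (0, 3), (0, 4), (0, 5), (0, 6), (0, 7), (1, 0), (1, 1), (1, 2), (1, 3), (1, 4), (1, 5), (1, 6), (1, 7)]
Unfold 4 (reflect across h@2): 32 holes -> [(0, 0), (0, 1), (0, 2), (0, 3), (0, 4), (0, 5), (0, 6), (0, 7), (1, 0), (1, 1), (1, 2), (1, 3), (1, 4), (1, 5), (1, 6), (1, 7), (2, 0), (2, 1), (2, 2), (2, 3), (2, 4), (2, 5), (2, 6), (2, 7), (3, 0), (3, 1), (3, 2), (3, 3), (3, 4), (3, 5), (3, 6), (3, 7)]
Holes: [(0, 0), (0, 1), (0, 2), (0, 3), (0, 4), (0, 5), (0, 6), (0, 7), (1, 0), (1, 1), (1, 2), (1, 3), (1, 4), (1, 5), (1, 6), (1, 7), (2, 0), (2, 1), (2, 2), (2, 3), (2, 4), (2, 5), (2, 6), (2, 7), (3, 0), (3, 1), (3, 2), (3, 3), (3, 4), (3, 5), (3, 6), (3, 7)]

Answer: yes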